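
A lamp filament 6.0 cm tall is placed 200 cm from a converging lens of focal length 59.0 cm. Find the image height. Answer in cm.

1/d_i = 1/f − 1/d_o = 1/(59.00) − 1/(200) = 0.01195, so d_i = 83.69 cm.
m = −d_i/d_o = -0.4184.
|h_i| = |m|·h_o = 0.4184 × 6.0 = 2.51 cm. The image is real, inverted and reduced, on the far side of the lens.

2.51 cm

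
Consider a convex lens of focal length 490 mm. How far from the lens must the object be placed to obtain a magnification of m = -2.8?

665 mm

m = −d_i/d_o ⇒ d_i = −m·d_o.
1/f = 1/d_o + 1/d_i = 1/d_o − 1/(m·d_o) = (1 − 1/m)/d_o, so d_o = f(1 − 1/m) = (490.0)(1 − 1/(-2.8)) = 665 mm.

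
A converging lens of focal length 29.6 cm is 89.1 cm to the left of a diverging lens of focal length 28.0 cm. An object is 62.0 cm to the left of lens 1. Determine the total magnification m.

Lens 1: 1/d_i1 = 1/(29.6) − 1/(62.0) = 0.01765, so d_i1 = 56.64 cm; m₁ = −d_i1/d_o1 = -0.9135.
d_o2 = 89.1 − (56.64) = 32.46 cm.
f₂ = −28.0 cm (diverging).
Lens 2: 1/d_i2 = 1/(-28.0) − 1/(32.46) = -0.06652, so d_i2 = -15.03 cm; m₂ = −d_i2/d_o2 = +0.4631.
m = m₁·m₂ = (-0.9135)(+0.4631) = -0.423.

m = -0.423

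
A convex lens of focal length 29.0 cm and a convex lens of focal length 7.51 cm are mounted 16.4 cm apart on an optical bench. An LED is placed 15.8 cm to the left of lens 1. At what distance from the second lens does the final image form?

8.80 cm

Lens 1: 1/d_i1 = 1/f₁ − 1/d_o1 = 1/(29.0) − 1/(15.8) = -0.02881, so d_i1 = -34.71 cm.
The intermediate image is 34.71 cm to the left of lens 1 (virtual), which is 16.4 − (-34.71) = 51.11 cm to the left of lens 2, so d_o2 = +51.11 cm.
Lens 2: 1/d_i2 = 1/f₂ − 1/d_o2 = 1/(7.51) − 1/(51.11) = 0.1136, so d_i2 = 8.80 cm.
The final image is real, 8.80 cm to the right of lens 2 (overall magnification ≈ -0.38).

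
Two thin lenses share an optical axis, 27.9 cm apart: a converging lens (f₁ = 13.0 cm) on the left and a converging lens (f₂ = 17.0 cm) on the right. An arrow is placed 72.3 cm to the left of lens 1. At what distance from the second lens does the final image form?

Lens 1: 1/d_i1 = 1/f₁ − 1/d_o1 = 1/(13.0) − 1/(72.3) = 0.06309, so d_i1 = 15.85 cm.
The intermediate image is 15.85 cm to the right of lens 1, which is 27.9 − (15.85) = 12.05 cm to the left of lens 2, so d_o2 = +12.05 cm.
Lens 2: 1/d_i2 = 1/f₂ − 1/d_o2 = 1/(17.0) − 1/(12.05) = -0.02416, so d_i2 = -41.4 cm.
The final image is virtual, 41.4 cm to the left of lens 2 (overall magnification ≈ -0.75).

41.4 cm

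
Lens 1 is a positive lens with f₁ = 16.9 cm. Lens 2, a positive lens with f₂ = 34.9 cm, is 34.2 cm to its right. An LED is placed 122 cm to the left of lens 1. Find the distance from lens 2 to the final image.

25.0 cm

Lens 1: 1/d_i1 = 1/f₁ − 1/d_o1 = 1/(16.9) − 1/(122) = 0.05097, so d_i1 = 19.62 cm.
The intermediate image is 19.62 cm to the right of lens 1, which is 34.2 − (19.62) = 14.58 cm to the left of lens 2, so d_o2 = +14.58 cm.
Lens 2: 1/d_i2 = 1/f₂ − 1/d_o2 = 1/(34.9) − 1/(14.58) = -0.03993, so d_i2 = -25.0 cm.
The final image is virtual, 25.0 cm to the left of lens 2 (overall magnification ≈ -0.28).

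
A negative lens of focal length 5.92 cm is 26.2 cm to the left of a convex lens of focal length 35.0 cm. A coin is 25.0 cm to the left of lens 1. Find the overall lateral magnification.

m = +1.67

f₁ = −5.92 cm (diverging).
Lens 1: 1/d_i1 = 1/(-5.92) − 1/(25.0) = -0.2089, so d_i1 = -4.787 cm; m₁ = −d_i1/d_o1 = +0.1915.
d_o2 = 26.2 − (-4.787) = 30.99 cm.
Lens 2: 1/d_i2 = 1/(35.0) − 1/(30.99) = -0.003697, so d_i2 = -270.5 cm; m₂ = −d_i2/d_o2 = +8.728.
m = m₁·m₂ = (+0.1915)(+8.728) = +1.67.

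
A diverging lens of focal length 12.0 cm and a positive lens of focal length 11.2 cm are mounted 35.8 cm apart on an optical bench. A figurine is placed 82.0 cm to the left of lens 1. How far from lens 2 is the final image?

14.8 cm

Lens 1 is diverging, so f₁ = −12.0 cm.
Lens 1: 1/d_i1 = 1/f₁ − 1/d_o1 = 1/(-12.0) − 1/(82.0) = -0.09553, so d_i1 = -10.47 cm.
The intermediate image is 10.47 cm to the left of lens 1 (virtual), which is 35.8 − (-10.47) = 46.27 cm to the left of lens 2, so d_o2 = +46.27 cm.
Lens 2: 1/d_i2 = 1/f₂ − 1/d_o2 = 1/(11.2) − 1/(46.27) = 0.06767, so d_i2 = 14.8 cm.
The final image is real, 14.8 cm to the right of lens 2 (overall magnification ≈ -0.041).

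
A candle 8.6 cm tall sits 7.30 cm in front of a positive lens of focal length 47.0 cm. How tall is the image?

10.2 cm

1/d_i = 1/f − 1/d_o = 1/(47.00) − 1/(7.30) = -0.1157, so d_i = -8.642 cm.
m = −d_i/d_o = +1.184.
|h_i| = |m|·h_o = 1.184 × 8.6 = 10.2 cm. The image is virtual, upright and enlarged, on the same side as the object.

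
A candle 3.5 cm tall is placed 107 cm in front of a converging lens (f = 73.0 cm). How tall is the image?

1/d_i = 1/f − 1/d_o = 1/(73.00) − 1/(107) = 0.004353, so d_i = 229.7 cm.
m = −d_i/d_o = -2.147.
|h_i| = |m|·h_o = 2.147 × 3.5 = 7.51 cm. The image is real, inverted and enlarged, on the far side of the lens.

7.51 cm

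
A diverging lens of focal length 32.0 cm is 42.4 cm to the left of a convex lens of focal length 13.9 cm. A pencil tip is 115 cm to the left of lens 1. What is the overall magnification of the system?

m = -0.0565

f₁ = −32.0 cm (diverging).
Lens 1: 1/d_i1 = 1/(-32.0) − 1/(115) = -0.03995, so d_i1 = -25.03 cm; m₁ = −d_i1/d_o1 = +0.2177.
d_o2 = 42.4 − (-25.03) = 67.43 cm.
Lens 2: 1/d_i2 = 1/(13.9) − 1/(67.43) = 0.05711, so d_i2 = 17.51 cm; m₂ = −d_i2/d_o2 = -0.2597.
m = m₁·m₂ = (+0.2177)(-0.2597) = -0.0565.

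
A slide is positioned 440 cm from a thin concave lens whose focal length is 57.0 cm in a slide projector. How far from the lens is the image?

For a concave lens, f = -57.0 cm.
Thin-lens equation: 1/v = 1/f − 1/u = 1/(-57.00) − 1/(440) = -0.01754 − 0.002273 = -0.01982, so v = -50.5 cm.
The image is virtual, upright and reduced, on the same side as the object.

50.5 cm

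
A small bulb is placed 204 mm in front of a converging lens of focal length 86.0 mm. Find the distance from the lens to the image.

149 mm

Lens equation: 1/s_i = 1/f − 1/s_o = 1/(86.00) − 1/(204) = 0.01163 − 0.004902 = 0.006726, so s_i = 149 mm.
The image is real, inverted and reduced, on the far side of the lens.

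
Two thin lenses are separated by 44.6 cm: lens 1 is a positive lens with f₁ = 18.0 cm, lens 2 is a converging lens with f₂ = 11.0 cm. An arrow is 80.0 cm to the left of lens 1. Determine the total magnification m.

Lens 1: 1/d_i1 = 1/(18.0) − 1/(80.0) = 0.04306, so d_i1 = 23.23 cm; m₁ = −d_i1/d_o1 = -0.2904.
d_o2 = 44.6 − (23.23) = 21.37 cm.
Lens 2: 1/d_i2 = 1/(11.0) − 1/(21.37) = 0.04411, so d_i2 = 22.67 cm; m₂ = −d_i2/d_o2 = -1.061.
m = m₁·m₂ = (-0.2904)(-1.061) = +0.308.

m = +0.308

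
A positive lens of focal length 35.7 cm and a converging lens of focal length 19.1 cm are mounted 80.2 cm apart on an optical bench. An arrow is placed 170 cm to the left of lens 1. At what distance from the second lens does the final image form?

Lens 1: 1/d_i1 = 1/f₁ − 1/d_o1 = 1/(35.7) − 1/(170) = 0.02213, so d_i1 = 45.19 cm.
The intermediate image is 45.19 cm to the right of lens 1, which is 80.2 − (45.19) = 35.01 cm to the left of lens 2, so d_o2 = +35.01 cm.
Lens 2: 1/d_i2 = 1/f₂ − 1/d_o2 = 1/(19.1) − 1/(35.01) = 0.02379, so d_i2 = 42.0 cm.
The final image is real, 42.0 cm to the right of lens 2 (overall magnification ≈ 0.32).

42.0 cm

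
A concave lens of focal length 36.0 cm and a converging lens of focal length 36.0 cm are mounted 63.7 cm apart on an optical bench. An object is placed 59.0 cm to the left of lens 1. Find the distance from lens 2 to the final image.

Lens 1 is diverging, so f₁ = −36.0 cm.
Lens 1: 1/d_i1 = 1/f₁ − 1/d_o1 = 1/(-36.0) − 1/(59.0) = -0.04473, so d_i1 = -22.36 cm.
The intermediate image is 22.36 cm to the left of lens 1 (virtual), which is 63.7 − (-22.36) = 86.06 cm to the left of lens 2, so d_o2 = +86.06 cm.
Lens 2: 1/d_i2 = 1/f₂ − 1/d_o2 = 1/(36.0) − 1/(86.06) = 0.01616, so d_i2 = 61.9 cm.
The final image is real, 61.9 cm to the right of lens 2 (overall magnification ≈ -0.27).

61.9 cm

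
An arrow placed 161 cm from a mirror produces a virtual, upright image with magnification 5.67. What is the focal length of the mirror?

f = 195 cm (concave)

m = −d_i/d_o ⇒ d_i = −m·d_o = −(+5.67)·(161) = -912.9 cm.
1/f = 1/d_o + 1/d_i = 1/(161) + 1/(-912.9) = 0.005116, so f = 195 cm.
Since f is positive, the mirror is concave.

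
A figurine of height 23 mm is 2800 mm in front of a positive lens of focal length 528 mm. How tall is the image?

1/d_i = 1/f − 1/d_o = 1/(528.0) − 1/(2800) = 0.001537, so d_i = 650.7 mm.
m = −d_i/d_o = -0.2324.
|h_i| = |m|·h_o = 0.2324 × 23 = 5.35 mm. The image is real, inverted and reduced, on the far side of the lens.

5.35 mm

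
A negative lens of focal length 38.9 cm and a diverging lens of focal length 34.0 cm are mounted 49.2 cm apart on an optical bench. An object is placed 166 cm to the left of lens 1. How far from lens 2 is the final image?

Lens 1 is diverging, so f₁ = −38.9 cm.
Lens 1: 1/d_i1 = 1/f₁ − 1/d_o1 = 1/(-38.9) − 1/(166) = -0.03173, so d_i1 = -31.51 cm.
The intermediate image is 31.51 cm to the left of lens 1 (virtual), which is 49.2 − (-31.51) = 80.71 cm to the left of lens 2, so d_o2 = +80.71 cm.
Lens 2 is diverging, so f₂ = −34.0 cm.
Lens 2: 1/d_i2 = 1/f₂ − 1/d_o2 = 1/(-34.0) − 1/(80.71) = -0.04180, so d_i2 = -23.9 cm.
The final image is virtual, 23.9 cm to the left of lens 2 (overall magnification ≈ 0.056).

23.9 cm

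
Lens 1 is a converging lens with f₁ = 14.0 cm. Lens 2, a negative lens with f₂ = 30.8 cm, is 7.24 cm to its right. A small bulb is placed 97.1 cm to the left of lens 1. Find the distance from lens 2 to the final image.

Lens 1: 1/d_i1 = 1/f₁ − 1/d_o1 = 1/(14.0) − 1/(97.1) = 0.06113, so d_i1 = 16.36 cm.
The intermediate image is 16.36 cm to the right of lens 1, which lies 9.120 cm to the right of lens 2 — a virtual object — so d_o2 = −9.120 cm.
Lens 2 is diverging, so f₂ = −30.8 cm.
Lens 2: 1/d_i2 = 1/f₂ − 1/d_o2 = 1/(-30.8) − 1/(-9.120) = 0.07718, so d_i2 = 13.0 cm.
The final image is real, 13.0 cm to the right of lens 2 (overall magnification ≈ -0.24).

13.0 cm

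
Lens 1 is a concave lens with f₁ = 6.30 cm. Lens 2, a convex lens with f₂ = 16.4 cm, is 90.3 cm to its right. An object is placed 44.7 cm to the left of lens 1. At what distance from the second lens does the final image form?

Lens 1 is diverging, so f₁ = −6.30 cm.
Lens 1: 1/d_i1 = 1/f₁ − 1/d_o1 = 1/(-6.30) − 1/(44.7) = -0.1811, so d_i1 = -5.522 cm.
The intermediate image is 5.522 cm to the left of lens 1 (virtual), which is 90.3 − (-5.522) = 95.82 cm to the left of lens 2, so d_o2 = +95.82 cm.
Lens 2: 1/d_i2 = 1/f₂ − 1/d_o2 = 1/(16.4) − 1/(95.82) = 0.05054, so d_i2 = 19.8 cm.
The final image is real, 19.8 cm to the right of lens 2 (overall magnification ≈ -0.026).

19.8 cm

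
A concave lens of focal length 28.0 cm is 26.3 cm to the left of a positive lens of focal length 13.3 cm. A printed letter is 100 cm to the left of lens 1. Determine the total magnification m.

m = -0.0834

f₁ = −28.0 cm (diverging).
Lens 1: 1/d_i1 = 1/(-28.0) − 1/(100) = -0.04571, so d_i1 = -21.88 cm; m₁ = −d_i1/d_o1 = +0.2188.
d_o2 = 26.3 − (-21.88) = 48.18 cm.
Lens 2: 1/d_i2 = 1/(13.3) − 1/(48.18) = 0.05443, so d_i2 = 18.37 cm; m₂ = −d_i2/d_o2 = -0.3813.
m = m₁·m₂ = (+0.2188)(-0.3813) = -0.0834.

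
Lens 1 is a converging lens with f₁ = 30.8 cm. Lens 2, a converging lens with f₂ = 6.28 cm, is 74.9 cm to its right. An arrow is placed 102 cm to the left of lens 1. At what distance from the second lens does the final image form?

7.89 cm

Lens 1: 1/d_i1 = 1/f₁ − 1/d_o1 = 1/(30.8) − 1/(102) = 0.02266, so d_i1 = 44.12 cm.
The intermediate image is 44.12 cm to the right of lens 1, which is 74.9 − (44.12) = 30.78 cm to the left of lens 2, so d_o2 = +30.78 cm.
Lens 2: 1/d_i2 = 1/f₂ − 1/d_o2 = 1/(6.28) − 1/(30.78) = 0.1267, so d_i2 = 7.89 cm.
The final image is real, 7.89 cm to the right of lens 2 (overall magnification ≈ 0.11).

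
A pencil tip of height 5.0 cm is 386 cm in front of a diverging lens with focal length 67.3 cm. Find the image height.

0.742 cm

For a diverging lens, f = -67.3 cm.
1/d_i = 1/f − 1/d_o = 1/(-67.30) − 1/(386) = -0.01745, so d_i = -57.31 cm.
m = −d_i/d_o = +0.1485.
|h_i| = |m|·h_o = 0.1485 × 5.0 = 0.742 cm. The image is virtual, upright and reduced, on the same side as the object.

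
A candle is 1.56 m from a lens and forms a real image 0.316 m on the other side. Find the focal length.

Real image ⇒ d_i = +0.316 m.
1/f = 1/d_o + 1/d_i = 1/(1.56) + 1/(0.316) = 3.806, so f = 0.263 m.
Since f is positive, the lens is converging.

f = 0.263 m (converging)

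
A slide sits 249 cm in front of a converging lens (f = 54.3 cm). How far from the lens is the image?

Thin-lens equation: 1/s_i = 1/f − 1/s_o = 1/(54.30) − 1/(249) = 0.01842 − 0.004016 = 0.01440, so s_i = 69.4 cm.
The image is real, inverted and reduced, on the far side of the lens.

69.4 cm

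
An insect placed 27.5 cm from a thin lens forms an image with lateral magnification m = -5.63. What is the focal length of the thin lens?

m = −d_i/d_o ⇒ d_i = −m·d_o = −(-5.63)·(27.5) = 154.8 cm.
1/f = 1/d_o + 1/d_i = 1/(27.5) + 1/(154.8) = 0.04282, so f = 23.4 cm.
Since f is positive, the thin lens is converging.

f = 23.4 cm (converging)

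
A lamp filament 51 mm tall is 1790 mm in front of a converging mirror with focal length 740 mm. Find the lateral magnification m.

m = -0.705

1/d_i = 1/f − 1/d_o = 1/(740.0) − 1/(1790) = 0.0007927, so d_i = 1262 mm.
m = −d_i/d_o = −(1262)/(1790) = -0.705.
The image is real, inverted and reduced, in front of the mirror.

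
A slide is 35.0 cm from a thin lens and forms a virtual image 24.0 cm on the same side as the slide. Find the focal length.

f = -76.4 cm (diverging)

Virtual image ⇒ d_i = −24.0 cm.
1/f = 1/d_o + 1/d_i = 1/(35.0) + 1/(-24.0) = -0.01310, so f = -76.4 cm.
Since f is negative, the thin lens is diverging.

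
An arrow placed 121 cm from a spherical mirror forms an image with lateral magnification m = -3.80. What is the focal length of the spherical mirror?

m = −d_i/d_o ⇒ d_i = −m·d_o = −(-3.80)·(121) = 459.8 cm.
1/f = 1/d_o + 1/d_i = 1/(121) + 1/(459.8) = 0.01044, so f = 95.8 cm.
Since f is positive, the spherical mirror is concave.

f = 95.8 cm (concave)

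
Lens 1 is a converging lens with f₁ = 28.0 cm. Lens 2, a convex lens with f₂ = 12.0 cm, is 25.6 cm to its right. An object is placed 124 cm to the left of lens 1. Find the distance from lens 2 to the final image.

5.62 cm

Lens 1: 1/d_i1 = 1/f₁ − 1/d_o1 = 1/(28.0) − 1/(124) = 0.02765, so d_i1 = 36.17 cm.
The intermediate image is 36.17 cm to the right of lens 1, which lies 10.57 cm to the right of lens 2 — a virtual object — so d_o2 = −10.57 cm.
Lens 2: 1/d_i2 = 1/f₂ − 1/d_o2 = 1/(12.0) − 1/(-10.57) = 0.1779, so d_i2 = 5.62 cm.
The final image is real, 5.62 cm to the right of lens 2 (overall magnification ≈ -0.16).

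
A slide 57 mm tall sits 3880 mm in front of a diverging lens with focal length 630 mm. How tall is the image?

7.96 mm

For a diverging lens, f = -630 mm.
1/d_i = 1/f − 1/d_o = 1/(-630.0) − 1/(3880) = -0.001845, so d_i = -542.0 mm.
m = −d_i/d_o = +0.1397.
|h_i| = |m|·h_o = 0.1397 × 57 = 7.96 mm. The image is virtual, upright and reduced, on the same side as the object.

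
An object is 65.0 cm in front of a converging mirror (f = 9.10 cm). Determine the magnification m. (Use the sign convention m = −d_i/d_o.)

1/d_i = 1/f − 1/d_o = 1/(9.100) − 1/(65.0) = 0.09451, so d_i = 10.58 cm.
m = −d_i/d_o = −(10.58)/(65.0) = -0.163.
The image is real, inverted and reduced, in front of the mirror.

m = -0.163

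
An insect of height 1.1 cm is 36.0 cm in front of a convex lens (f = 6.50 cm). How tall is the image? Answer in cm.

0.242 cm

1/d_i = 1/f − 1/d_o = 1/(6.500) − 1/(36.0) = 0.1261, so d_i = 7.932 cm.
m = −d_i/d_o = -0.2203.
|h_i| = |m|·h_o = 0.2203 × 1.1 = 0.242 cm. The image is real, inverted and reduced, on the far side of the lens.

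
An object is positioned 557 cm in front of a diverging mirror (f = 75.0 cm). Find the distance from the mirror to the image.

For a diverging mirror, f = -75.0 cm.
Mirror equation: 1/s_i = 1/f − 1/s_o = 1/(-75.00) − 1/(557) = -0.01333 − 0.001795 = -0.01513, so s_i = -66.1 cm.
The image is virtual, upright and reduced, behind the mirror.

66.1 cm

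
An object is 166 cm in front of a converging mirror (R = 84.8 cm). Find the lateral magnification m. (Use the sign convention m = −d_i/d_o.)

f = R/2 = 84.8/2 = 42.40 cm.
1/d_i = 1/f − 1/d_o = 1/(42.40) − 1/(166) = 0.01756, so d_i = 56.94 cm.
m = −d_i/d_o = −(56.94)/(166) = -0.343.
The image is real, inverted and reduced, in front of the mirror.

m = -0.343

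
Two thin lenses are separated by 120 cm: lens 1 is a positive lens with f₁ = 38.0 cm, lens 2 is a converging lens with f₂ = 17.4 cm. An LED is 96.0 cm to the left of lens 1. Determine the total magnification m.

Lens 1: 1/d_i1 = 1/(38.0) − 1/(96.0) = 0.01590, so d_i1 = 62.90 cm; m₁ = −d_i1/d_o1 = -0.6552.
d_o2 = 120 − (62.90) = 57.10 cm.
Lens 2: 1/d_i2 = 1/(17.4) − 1/(57.10) = 0.03996, so d_i2 = 25.03 cm; m₂ = −d_i2/d_o2 = -0.4383.
m = m₁·m₂ = (-0.6552)(-0.4383) = +0.287.

m = +0.287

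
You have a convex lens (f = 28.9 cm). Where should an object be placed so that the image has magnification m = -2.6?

40.0 cm

m = −d_i/d_o ⇒ d_i = −m·d_o.
1/f = 1/d_o + 1/d_i = 1/d_o − 1/(m·d_o) = (1 − 1/m)/d_o, so d_o = f(1 − 1/m) = (28.90)(1 − 1/(-2.6)) = 40.0 cm.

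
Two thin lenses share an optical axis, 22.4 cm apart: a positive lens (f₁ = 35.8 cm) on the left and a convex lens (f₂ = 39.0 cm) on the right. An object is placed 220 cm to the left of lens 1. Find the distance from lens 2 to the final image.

Lens 1: 1/d_i1 = 1/f₁ − 1/d_o1 = 1/(35.8) − 1/(220) = 0.02339, so d_i1 = 42.76 cm.
The intermediate image is 42.76 cm to the right of lens 1, which lies 20.36 cm to the right of lens 2 — a virtual object — so d_o2 = −20.36 cm.
Lens 2: 1/d_i2 = 1/f₂ − 1/d_o2 = 1/(39.0) − 1/(-20.36) = 0.07476, so d_i2 = 13.4 cm.
The final image is real, 13.4 cm to the right of lens 2 (overall magnification ≈ -0.13).

13.4 cm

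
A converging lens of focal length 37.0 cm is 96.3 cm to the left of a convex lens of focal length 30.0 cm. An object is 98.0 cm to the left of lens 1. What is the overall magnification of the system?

m = +2.65

Lens 1: 1/d_i1 = 1/(37.0) − 1/(98.0) = 0.01682, so d_i1 = 59.44 cm; m₁ = −d_i1/d_o1 = -0.6065.
d_o2 = 96.3 − (59.44) = 36.86 cm.
Lens 2: 1/d_i2 = 1/(30.0) − 1/(36.86) = 0.006204, so d_i2 = 161.2 cm; m₂ = −d_i2/d_o2 = -4.373.
m = m₁·m₂ = (-0.6065)(-4.373) = +2.65.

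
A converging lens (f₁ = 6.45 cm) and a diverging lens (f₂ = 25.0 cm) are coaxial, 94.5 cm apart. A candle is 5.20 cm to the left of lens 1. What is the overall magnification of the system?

Lens 1: 1/d_i1 = 1/(6.45) − 1/(5.20) = -0.03727, so d_i1 = -26.83 cm; m₁ = −d_i1/d_o1 = +5.160.
d_o2 = 94.5 − (-26.83) = 121.3 cm.
f₂ = −25.0 cm (diverging).
Lens 2: 1/d_i2 = 1/(-25.0) − 1/(121.3) = -0.04824, so d_i2 = -20.73 cm; m₂ = −d_i2/d_o2 = +0.1709.
m = m₁·m₂ = (+5.160)(+0.1709) = +0.882.

m = +0.882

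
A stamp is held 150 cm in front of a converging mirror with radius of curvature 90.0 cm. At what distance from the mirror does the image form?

64.3 cm

f = R/2 = 90.0/2 = 45.00 cm.
Mirror equation: 1/s_i = 1/f − 1/s_o = 1/(45.00) − 1/(150) = 0.02222 − 0.006667 = 0.01556, so s_i = 64.3 cm.
The image is real, inverted and reduced, in front of the mirror.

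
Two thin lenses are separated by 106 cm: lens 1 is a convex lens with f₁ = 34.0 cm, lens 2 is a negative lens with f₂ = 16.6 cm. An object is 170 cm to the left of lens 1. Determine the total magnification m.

Lens 1: 1/d_i1 = 1/(34.0) − 1/(170) = 0.02353, so d_i1 = 42.50 cm; m₁ = −d_i1/d_o1 = -0.2500.
d_o2 = 106 − (42.50) = 63.50 cm.
f₂ = −16.6 cm (diverging).
Lens 2: 1/d_i2 = 1/(-16.6) − 1/(63.50) = -0.07599, so d_i2 = -13.16 cm; m₂ = −d_i2/d_o2 = +0.2072.
m = m₁·m₂ = (-0.2500)(+0.2072) = -0.0518.

m = -0.0518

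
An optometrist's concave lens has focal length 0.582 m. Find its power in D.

P = -1.72 D

For a concave lens, f = −0.582 m.
P = 1/f = 1/(-0.582 m) = -1.72 D.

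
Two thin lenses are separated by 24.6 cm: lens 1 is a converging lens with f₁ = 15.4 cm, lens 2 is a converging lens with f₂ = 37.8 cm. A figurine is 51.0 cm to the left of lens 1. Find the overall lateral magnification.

m = -0.464

Lens 1: 1/d_i1 = 1/(15.4) − 1/(51.0) = 0.04533, so d_i1 = 22.06 cm; m₁ = −d_i1/d_o1 = -0.4325.
d_o2 = 24.6 − (22.06) = 2.540 cm.
Lens 2: 1/d_i2 = 1/(37.8) − 1/(2.540) = -0.3672, so d_i2 = -2.723 cm; m₂ = −d_i2/d_o2 = +1.072.
m = m₁·m₂ = (-0.4325)(+1.072) = -0.464.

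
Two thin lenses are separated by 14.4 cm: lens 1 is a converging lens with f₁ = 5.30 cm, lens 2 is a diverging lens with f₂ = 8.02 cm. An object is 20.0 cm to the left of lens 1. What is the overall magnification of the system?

m = -0.190

Lens 1: 1/d_i1 = 1/(5.30) − 1/(20.0) = 0.1387, so d_i1 = 7.211 cm; m₁ = −d_i1/d_o1 = -0.3606.
d_o2 = 14.4 − (7.211) = 7.189 cm.
f₂ = −8.02 cm (diverging).
Lens 2: 1/d_i2 = 1/(-8.02) − 1/(7.189) = -0.2638, so d_i2 = -3.791 cm; m₂ = −d_i2/d_o2 = +0.5273.
m = m₁·m₂ = (-0.3606)(+0.5273) = -0.190.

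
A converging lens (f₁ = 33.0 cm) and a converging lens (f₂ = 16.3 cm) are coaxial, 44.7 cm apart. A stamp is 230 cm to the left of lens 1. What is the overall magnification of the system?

m = -0.270

Lens 1: 1/d_i1 = 1/(33.0) − 1/(230) = 0.02596, so d_i1 = 38.53 cm; m₁ = −d_i1/d_o1 = -0.1675.
d_o2 = 44.7 − (38.53) = 6.170 cm.
Lens 2: 1/d_i2 = 1/(16.3) − 1/(6.170) = -0.1007, so d_i2 = -9.928 cm; m₂ = −d_i2/d_o2 = +1.609.
m = m₁·m₂ = (-0.1675)(+1.609) = -0.270.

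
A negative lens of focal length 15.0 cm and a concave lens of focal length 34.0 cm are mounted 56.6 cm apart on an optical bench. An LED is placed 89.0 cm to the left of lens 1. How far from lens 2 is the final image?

22.8 cm

Lens 1 is diverging, so f₁ = −15.0 cm.
Lens 1: 1/d_i1 = 1/f₁ − 1/d_o1 = 1/(-15.0) − 1/(89.0) = -0.07790, so d_i1 = -12.84 cm.
The intermediate image is 12.84 cm to the left of lens 1 (virtual), which is 56.6 − (-12.84) = 69.44 cm to the left of lens 2, so d_o2 = +69.44 cm.
Lens 2 is diverging, so f₂ = −34.0 cm.
Lens 2: 1/d_i2 = 1/f₂ − 1/d_o2 = 1/(-34.0) − 1/(69.44) = -0.04381, so d_i2 = -22.8 cm.
The final image is virtual, 22.8 cm to the left of lens 2 (overall magnification ≈ 0.047).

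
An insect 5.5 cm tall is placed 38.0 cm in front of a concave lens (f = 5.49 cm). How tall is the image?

0.694 cm

For a concave lens, f = -5.49 cm.
1/d_i = 1/f − 1/d_o = 1/(-5.490) − 1/(38.0) = -0.2085, so d_i = -4.797 cm.
m = −d_i/d_o = +0.1262.
|h_i| = |m|·h_o = 0.1262 × 5.5 = 0.694 cm. The image is virtual, upright and reduced, on the same side as the object.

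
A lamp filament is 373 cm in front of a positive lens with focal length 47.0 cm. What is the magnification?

m = -0.144

1/d_i = 1/f − 1/d_o = 1/(47.00) − 1/(373) = 0.01860, so d_i = 53.78 cm.
m = −d_i/d_o = −(53.78)/(373) = -0.144.
The image is real, inverted and reduced, on the far side of the lens.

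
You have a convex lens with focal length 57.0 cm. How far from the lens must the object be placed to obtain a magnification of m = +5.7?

m = −d_i/d_o ⇒ d_i = −m·d_o.
1/f = 1/d_o + 1/d_i = 1/d_o − 1/(m·d_o) = (1 − 1/m)/d_o, so d_o = f(1 − 1/m) = (57.00)(1 − 1/(+5.7)) = 47.0 cm.

47.0 cm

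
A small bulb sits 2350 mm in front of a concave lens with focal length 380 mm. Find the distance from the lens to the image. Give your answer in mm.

327 mm

For a concave lens, f = -380 mm.
Thin-lens equation: 1/v = 1/f − 1/u = 1/(-380.0) − 1/(2350) = -0.002632 − 0.0004255 = -0.003057, so v = -327 mm.
The image is virtual, upright and reduced, on the same side as the object.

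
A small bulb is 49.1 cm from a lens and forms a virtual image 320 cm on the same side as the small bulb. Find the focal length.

f = 58.0 cm (converging)

Virtual image ⇒ d_i = −320 cm.
1/f = 1/d_o + 1/d_i = 1/(49.1) + 1/(-320) = 0.01724, so f = 58.0 cm.
Since f is positive, the lens is converging.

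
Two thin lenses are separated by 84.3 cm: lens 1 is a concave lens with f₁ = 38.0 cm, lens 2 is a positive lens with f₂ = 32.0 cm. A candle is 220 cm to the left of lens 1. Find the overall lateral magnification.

m = -0.0556

f₁ = −38.0 cm (diverging).
Lens 1: 1/d_i1 = 1/(-38.0) − 1/(220) = -0.03086, so d_i1 = -32.40 cm; m₁ = −d_i1/d_o1 = +0.1473.
d_o2 = 84.3 − (-32.40) = 116.7 cm.
Lens 2: 1/d_i2 = 1/(32.0) − 1/(116.7) = 0.02268, so d_i2 = 44.09 cm; m₂ = −d_i2/d_o2 = -0.3778.
m = m₁·m₂ = (+0.1473)(-0.3778) = -0.0556.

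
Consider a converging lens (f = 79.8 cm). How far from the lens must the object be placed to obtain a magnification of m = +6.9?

68.2 cm

m = −d_i/d_o ⇒ d_i = −m·d_o.
1/f = 1/d_o + 1/d_i = 1/d_o − 1/(m·d_o) = (1 − 1/m)/d_o, so d_o = f(1 − 1/m) = (79.80)(1 − 1/(+6.9)) = 68.2 cm.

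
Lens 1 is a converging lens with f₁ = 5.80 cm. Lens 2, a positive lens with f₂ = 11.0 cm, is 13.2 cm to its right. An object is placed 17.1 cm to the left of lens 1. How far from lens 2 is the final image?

7.40 cm

Lens 1: 1/d_i1 = 1/f₁ − 1/d_o1 = 1/(5.80) − 1/(17.1) = 0.1139, so d_i1 = 8.777 cm.
The intermediate image is 8.777 cm to the right of lens 1, which is 13.2 − (8.777) = 4.423 cm to the left of lens 2, so d_o2 = +4.423 cm.
Lens 2: 1/d_i2 = 1/f₂ − 1/d_o2 = 1/(11.0) − 1/(4.423) = -0.1352, so d_i2 = -7.40 cm.
The final image is virtual, 7.40 cm to the left of lens 2 (overall magnification ≈ -0.86).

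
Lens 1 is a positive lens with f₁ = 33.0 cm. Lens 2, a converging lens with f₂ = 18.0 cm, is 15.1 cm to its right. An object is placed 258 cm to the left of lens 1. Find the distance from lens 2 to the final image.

10.0 cm

Lens 1: 1/d_i1 = 1/f₁ − 1/d_o1 = 1/(33.0) − 1/(258) = 0.02643, so d_i1 = 37.84 cm.
The intermediate image is 37.84 cm to the right of lens 1, which lies 22.74 cm to the right of lens 2 — a virtual object — so d_o2 = −22.74 cm.
Lens 2: 1/d_i2 = 1/f₂ − 1/d_o2 = 1/(18.0) − 1/(-22.74) = 0.09953, so d_i2 = 10.0 cm.
The final image is real, 10.0 cm to the right of lens 2 (overall magnification ≈ -0.065).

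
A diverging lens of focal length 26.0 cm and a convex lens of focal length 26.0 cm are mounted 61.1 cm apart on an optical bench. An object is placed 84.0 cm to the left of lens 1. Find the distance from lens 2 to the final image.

Lens 1 is diverging, so f₁ = −26.0 cm.
Lens 1: 1/d_i1 = 1/f₁ − 1/d_o1 = 1/(-26.0) − 1/(84.0) = -0.05037, so d_i1 = -19.85 cm.
The intermediate image is 19.85 cm to the left of lens 1 (virtual), which is 61.1 − (-19.85) = 80.95 cm to the left of lens 2, so d_o2 = +80.95 cm.
Lens 2: 1/d_i2 = 1/f₂ − 1/d_o2 = 1/(26.0) − 1/(80.95) = 0.02611, so d_i2 = 38.3 cm.
The final image is real, 38.3 cm to the right of lens 2 (overall magnification ≈ -0.11).

38.3 cm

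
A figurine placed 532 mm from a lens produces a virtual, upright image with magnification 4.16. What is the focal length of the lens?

f = 700 mm (converging)

m = −d_i/d_o ⇒ d_i = −m·d_o = −(+4.16)·(532) = -2213 mm.
1/f = 1/d_o + 1/d_i = 1/(532) + 1/(-2213) = 0.001428, so f = 700 mm.
Since f is positive, the lens is converging.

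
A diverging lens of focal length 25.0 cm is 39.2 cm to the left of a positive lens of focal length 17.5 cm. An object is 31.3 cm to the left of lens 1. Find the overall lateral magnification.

m = -0.218

f₁ = −25.0 cm (diverging).
Lens 1: 1/d_i1 = 1/(-25.0) − 1/(31.3) = -0.07195, so d_i1 = -13.90 cm; m₁ = −d_i1/d_o1 = +0.4441.
d_o2 = 39.2 − (-13.90) = 53.10 cm.
Lens 2: 1/d_i2 = 1/(17.5) − 1/(53.10) = 0.03831, so d_i2 = 26.10 cm; m₂ = −d_i2/d_o2 = -0.4916.
m = m₁·m₂ = (+0.4441)(-0.4916) = -0.218.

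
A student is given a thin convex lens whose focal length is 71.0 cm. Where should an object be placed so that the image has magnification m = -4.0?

88.8 cm

m = −d_i/d_o ⇒ d_i = −m·d_o.
1/f = 1/d_o + 1/d_i = 1/d_o − 1/(m·d_o) = (1 − 1/m)/d_o, so d_o = f(1 − 1/m) = (71.00)(1 − 1/(-4.0)) = 88.8 cm.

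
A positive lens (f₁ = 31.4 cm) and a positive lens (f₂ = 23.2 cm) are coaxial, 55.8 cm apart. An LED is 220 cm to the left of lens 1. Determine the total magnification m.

Lens 1: 1/d_i1 = 1/(31.4) − 1/(220) = 0.02730, so d_i1 = 36.63 cm; m₁ = −d_i1/d_o1 = -0.1665.
d_o2 = 55.8 − (36.63) = 19.17 cm.
Lens 2: 1/d_i2 = 1/(23.2) − 1/(19.17) = -0.009061, so d_i2 = -110.4 cm; m₂ = −d_i2/d_o2 = +5.757.
m = m₁·m₂ = (-0.1665)(+5.757) = -0.959.

m = -0.959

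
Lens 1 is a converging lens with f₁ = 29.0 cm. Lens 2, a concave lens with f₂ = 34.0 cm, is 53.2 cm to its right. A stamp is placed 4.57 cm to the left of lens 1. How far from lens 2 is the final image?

Lens 1: 1/d_i1 = 1/f₁ − 1/d_o1 = 1/(29.0) − 1/(4.57) = -0.1843, so d_i1 = -5.425 cm.
The intermediate image is 5.425 cm to the left of lens 1 (virtual), which is 53.2 − (-5.425) = 58.62 cm to the left of lens 2, so d_o2 = +58.62 cm.
Lens 2 is diverging, so f₂ = −34.0 cm.
Lens 2: 1/d_i2 = 1/f₂ − 1/d_o2 = 1/(-34.0) − 1/(58.62) = -0.04647, so d_i2 = -21.5 cm.
The final image is virtual, 21.5 cm to the left of lens 2 (overall magnification ≈ 0.44).

21.5 cm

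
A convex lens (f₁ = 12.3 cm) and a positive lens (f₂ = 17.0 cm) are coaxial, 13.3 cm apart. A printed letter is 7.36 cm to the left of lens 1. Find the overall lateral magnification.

Lens 1: 1/d_i1 = 1/(12.3) − 1/(7.36) = -0.05457, so d_i1 = -18.33 cm; m₁ = −d_i1/d_o1 = +2.490.
d_o2 = 13.3 − (-18.33) = 31.63 cm.
Lens 2: 1/d_i2 = 1/(17.0) − 1/(31.63) = 0.02721, so d_i2 = 36.75 cm; m₂ = −d_i2/d_o2 = -1.162.
m = m₁·m₂ = (+2.490)(-1.162) = -2.89.

m = -2.89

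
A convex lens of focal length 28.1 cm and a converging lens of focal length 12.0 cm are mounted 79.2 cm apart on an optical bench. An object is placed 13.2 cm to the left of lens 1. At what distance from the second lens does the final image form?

Lens 1: 1/d_i1 = 1/f₁ − 1/d_o1 = 1/(28.1) − 1/(13.2) = -0.04017, so d_i1 = -24.89 cm.
The intermediate image is 24.89 cm to the left of lens 1 (virtual), which is 79.2 − (-24.89) = 104.1 cm to the left of lens 2, so d_o2 = +104.1 cm.
Lens 2: 1/d_i2 = 1/f₂ − 1/d_o2 = 1/(12.0) − 1/(104.1) = 0.07373, so d_i2 = 13.6 cm.
The final image is real, 13.6 cm to the right of lens 2 (overall magnification ≈ -0.25).

13.6 cm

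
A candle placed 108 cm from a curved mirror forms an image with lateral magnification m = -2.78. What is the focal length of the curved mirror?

m = −d_i/d_o ⇒ d_i = −m·d_o = −(-2.78)·(108) = 300.2 cm.
1/f = 1/d_o + 1/d_i = 1/(108) + 1/(300.2) = 0.01259, so f = 79.4 cm.
Since f is positive, the curved mirror is concave.

f = 79.4 cm (concave)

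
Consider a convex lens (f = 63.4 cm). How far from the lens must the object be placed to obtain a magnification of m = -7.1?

72.3 cm

m = −d_i/d_o ⇒ d_i = −m·d_o.
1/f = 1/d_o + 1/d_i = 1/d_o − 1/(m·d_o) = (1 − 1/m)/d_o, so d_o = f(1 − 1/m) = (63.40)(1 − 1/(-7.1)) = 72.3 cm.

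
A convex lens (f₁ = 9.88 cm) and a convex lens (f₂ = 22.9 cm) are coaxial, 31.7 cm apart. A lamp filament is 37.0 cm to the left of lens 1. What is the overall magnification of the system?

Lens 1: 1/d_i1 = 1/(9.88) − 1/(37.0) = 0.07419, so d_i1 = 13.48 cm; m₁ = −d_i1/d_o1 = -0.3643.
d_o2 = 31.7 − (13.48) = 18.22 cm.
Lens 2: 1/d_i2 = 1/(22.9) − 1/(18.22) = -0.01122, so d_i2 = -89.15 cm; m₂ = −d_i2/d_o2 = +4.893.
m = m₁·m₂ = (-0.3643)(+4.893) = -1.78.

m = -1.78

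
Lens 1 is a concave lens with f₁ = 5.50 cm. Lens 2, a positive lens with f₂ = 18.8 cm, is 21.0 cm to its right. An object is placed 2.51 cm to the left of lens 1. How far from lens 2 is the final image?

Lens 1 is diverging, so f₁ = −5.50 cm.
Lens 1: 1/d_i1 = 1/f₁ − 1/d_o1 = 1/(-5.50) − 1/(2.51) = -0.5802, so d_i1 = -1.723 cm.
The intermediate image is 1.723 cm to the left of lens 1 (virtual), which is 21.0 − (-1.723) = 22.72 cm to the left of lens 2, so d_o2 = +22.72 cm.
Lens 2: 1/d_i2 = 1/f₂ − 1/d_o2 = 1/(18.8) − 1/(22.72) = 0.009177, so d_i2 = 109 cm.
The final image is real, 109 cm to the right of lens 2 (overall magnification ≈ -3.3).

109 cm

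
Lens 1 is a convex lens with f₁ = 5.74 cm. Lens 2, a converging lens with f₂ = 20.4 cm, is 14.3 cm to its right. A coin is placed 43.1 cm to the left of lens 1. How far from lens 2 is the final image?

12.3 cm

Lens 1: 1/d_i1 = 1/f₁ − 1/d_o1 = 1/(5.74) − 1/(43.1) = 0.1510, so d_i1 = 6.622 cm.
The intermediate image is 6.622 cm to the right of lens 1, which is 14.3 − (6.622) = 7.678 cm to the left of lens 2, so d_o2 = +7.678 cm.
Lens 2: 1/d_i2 = 1/f₂ − 1/d_o2 = 1/(20.4) − 1/(7.678) = -0.08122, so d_i2 = -12.3 cm.
The final image is virtual, 12.3 cm to the left of lens 2 (overall magnification ≈ -0.25).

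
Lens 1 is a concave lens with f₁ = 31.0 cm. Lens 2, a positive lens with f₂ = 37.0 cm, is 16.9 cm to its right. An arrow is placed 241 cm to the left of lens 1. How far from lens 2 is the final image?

223 cm

Lens 1 is diverging, so f₁ = −31.0 cm.
Lens 1: 1/d_i1 = 1/f₁ − 1/d_o1 = 1/(-31.0) − 1/(241) = -0.03641, so d_i1 = -27.47 cm.
The intermediate image is 27.47 cm to the left of lens 1 (virtual), which is 16.9 − (-27.47) = 44.37 cm to the left of lens 2, so d_o2 = +44.37 cm.
Lens 2: 1/d_i2 = 1/f₂ − 1/d_o2 = 1/(37.0) − 1/(44.37) = 0.004489, so d_i2 = 223 cm.
The final image is real, 223 cm to the right of lens 2 (overall magnification ≈ -0.57).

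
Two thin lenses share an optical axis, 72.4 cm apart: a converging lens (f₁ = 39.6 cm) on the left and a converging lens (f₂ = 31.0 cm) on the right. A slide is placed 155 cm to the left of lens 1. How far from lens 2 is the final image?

50.5 cm

Lens 1: 1/d_i1 = 1/f₁ − 1/d_o1 = 1/(39.6) − 1/(155) = 0.01880, so d_i1 = 53.19 cm.
The intermediate image is 53.19 cm to the right of lens 1, which is 72.4 − (53.19) = 19.21 cm to the left of lens 2, so d_o2 = +19.21 cm.
Lens 2: 1/d_i2 = 1/f₂ − 1/d_o2 = 1/(31.0) − 1/(19.21) = -0.01980, so d_i2 = -50.5 cm.
The final image is virtual, 50.5 cm to the left of lens 2 (overall magnification ≈ -0.90).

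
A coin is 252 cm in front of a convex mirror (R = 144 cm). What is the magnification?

f = R/2 = 144/2 = 72.00 cm; for a convex mirror, f = -72.00 cm.
1/d_i = 1/f − 1/d_o = 1/(-72.00) − 1/(252) = -0.01786, so d_i = -56.00 cm.
m = −d_i/d_o = −(-56.00)/(252) = +0.222.
The image is virtual, upright and reduced, behind the mirror.

m = +0.222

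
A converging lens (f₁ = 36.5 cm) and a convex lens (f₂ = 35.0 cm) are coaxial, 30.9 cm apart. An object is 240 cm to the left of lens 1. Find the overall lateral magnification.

m = -0.133

Lens 1: 1/d_i1 = 1/(36.5) − 1/(240) = 0.02323, so d_i1 = 43.05 cm; m₁ = −d_i1/d_o1 = -0.1794.
d_o2 = 30.9 − (43.05) = -12.15 cm (virtual object).
Lens 2: 1/d_i2 = 1/(35.0) − 1/(-12.15) = 0.1109, so d_i2 = 9.019 cm; m₂ = −d_i2/d_o2 = +0.7423.
m = m₁·m₂ = (-0.1794)(+0.7423) = -0.133.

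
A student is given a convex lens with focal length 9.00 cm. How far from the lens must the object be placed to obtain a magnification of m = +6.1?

m = −d_i/d_o ⇒ d_i = −m·d_o.
1/f = 1/d_o + 1/d_i = 1/d_o − 1/(m·d_o) = (1 − 1/m)/d_o, so d_o = f(1 − 1/m) = (9.000)(1 − 1/(+6.1)) = 7.52 cm.

7.52 cm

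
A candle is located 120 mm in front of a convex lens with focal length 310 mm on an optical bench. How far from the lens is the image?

Lens equation: 1/q = 1/f − 1/p = 1/(310.0) − 1/(120) = 0.003226 − 0.008333 = -0.005108, so q = -196 mm.
The image is virtual, upright and enlarged, on the same side as the object.

196 mm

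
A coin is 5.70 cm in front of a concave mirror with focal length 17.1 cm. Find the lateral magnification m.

1/d_i = 1/f − 1/d_o = 1/(17.10) − 1/(5.70) = -0.1170, so d_i = -8.550 cm.
m = −d_i/d_o = −(-8.550)/(5.70) = +1.50.
The image is virtual, upright and enlarged, behind the mirror.

m = +1.50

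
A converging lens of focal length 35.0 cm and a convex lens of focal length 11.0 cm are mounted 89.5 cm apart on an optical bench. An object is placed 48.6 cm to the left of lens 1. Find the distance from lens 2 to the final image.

8.40 cm

Lens 1: 1/d_i1 = 1/f₁ − 1/d_o1 = 1/(35.0) − 1/(48.6) = 0.007995, so d_i1 = 125.1 cm.
The intermediate image is 125.1 cm to the right of lens 1, which lies 35.60 cm to the right of lens 2 — a virtual object — so d_o2 = −35.60 cm.
Lens 2: 1/d_i2 = 1/f₂ − 1/d_o2 = 1/(11.0) − 1/(-35.60) = 0.1190, so d_i2 = 8.40 cm.
The final image is real, 8.40 cm to the right of lens 2 (overall magnification ≈ -0.61).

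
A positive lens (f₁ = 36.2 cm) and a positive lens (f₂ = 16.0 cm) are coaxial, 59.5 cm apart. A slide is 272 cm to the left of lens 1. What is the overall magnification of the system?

m = +1.41

Lens 1: 1/d_i1 = 1/(36.2) − 1/(272) = 0.02395, so d_i1 = 41.76 cm; m₁ = −d_i1/d_o1 = -0.1535.
d_o2 = 59.5 − (41.76) = 17.74 cm.
Lens 2: 1/d_i2 = 1/(16.0) − 1/(17.74) = 0.006130, so d_i2 = 163.1 cm; m₂ = −d_i2/d_o2 = -9.195.
m = m₁·m₂ = (-0.1535)(-9.195) = +1.41.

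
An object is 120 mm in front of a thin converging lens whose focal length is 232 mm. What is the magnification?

1/d_i = 1/f − 1/d_o = 1/(232.0) − 1/(120) = -0.004023, so d_i = -248.6 mm.
m = −d_i/d_o = −(-248.6)/(120) = +2.07.
The image is virtual, upright and enlarged, on the same side as the object.

m = +2.07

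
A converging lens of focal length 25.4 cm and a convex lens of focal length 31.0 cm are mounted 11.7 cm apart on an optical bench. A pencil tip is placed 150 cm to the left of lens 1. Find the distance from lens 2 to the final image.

11.7 cm

Lens 1: 1/d_i1 = 1/f₁ − 1/d_o1 = 1/(25.4) − 1/(150) = 0.03270, so d_i1 = 30.58 cm.
The intermediate image is 30.58 cm to the right of lens 1, which lies 18.88 cm to the right of lens 2 — a virtual object — so d_o2 = −18.88 cm.
Lens 2: 1/d_i2 = 1/f₂ − 1/d_o2 = 1/(31.0) − 1/(-18.88) = 0.08522, so d_i2 = 11.7 cm.
The final image is real, 11.7 cm to the right of lens 2 (overall magnification ≈ -0.13).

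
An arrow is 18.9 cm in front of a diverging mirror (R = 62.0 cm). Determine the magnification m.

m = +0.621

f = R/2 = 62.0/2 = 31.00 cm; for a diverging mirror, f = -31.00 cm.
1/d_i = 1/f − 1/d_o = 1/(-31.00) − 1/(18.9) = -0.08517, so d_i = -11.74 cm.
m = −d_i/d_o = −(-11.74)/(18.9) = +0.621.
The image is virtual, upright and reduced, behind the mirror.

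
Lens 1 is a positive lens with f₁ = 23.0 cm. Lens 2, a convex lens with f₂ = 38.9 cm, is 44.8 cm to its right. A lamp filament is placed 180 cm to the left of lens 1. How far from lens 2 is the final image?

Lens 1: 1/d_i1 = 1/f₁ − 1/d_o1 = 1/(23.0) − 1/(180) = 0.03792, so d_i1 = 26.37 cm.
The intermediate image is 26.37 cm to the right of lens 1, which is 44.8 − (26.37) = 18.43 cm to the left of lens 2, so d_o2 = +18.43 cm.
Lens 2: 1/d_i2 = 1/f₂ − 1/d_o2 = 1/(38.9) − 1/(18.43) = -0.02855, so d_i2 = -35.0 cm.
The final image is virtual, 35.0 cm to the left of lens 2 (overall magnification ≈ -0.28).

35.0 cm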